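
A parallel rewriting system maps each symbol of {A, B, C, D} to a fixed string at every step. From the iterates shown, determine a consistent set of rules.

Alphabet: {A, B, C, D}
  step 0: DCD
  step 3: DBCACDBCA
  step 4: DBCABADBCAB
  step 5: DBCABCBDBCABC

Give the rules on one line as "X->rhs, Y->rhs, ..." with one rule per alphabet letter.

  step 4 ⇒ step 5: DBCABADBCAB ⇒ DB·C·A·B·C·B·DB·C·A·B·C
    A ↦ B
    B ↦ C
    C ↦ A
    D ↦ DB

A->B, B->C, C->A, D->DB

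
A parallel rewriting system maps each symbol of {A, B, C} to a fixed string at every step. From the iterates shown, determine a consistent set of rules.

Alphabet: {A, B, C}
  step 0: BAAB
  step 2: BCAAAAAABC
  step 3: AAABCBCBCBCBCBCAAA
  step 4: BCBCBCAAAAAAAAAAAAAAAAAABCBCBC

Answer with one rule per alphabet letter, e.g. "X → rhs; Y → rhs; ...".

  step 3 ⇒ step 4: AAABCBCBCBCBCBCAAA ⇒ BC·BC·BC·A·AA·A·AA·A·AA·A·AA·A·AA·A·AA·BC·BC·BC
    A ↦ BC
    B ↦ A
    C ↦ AA

A->BC, B->A, C->AA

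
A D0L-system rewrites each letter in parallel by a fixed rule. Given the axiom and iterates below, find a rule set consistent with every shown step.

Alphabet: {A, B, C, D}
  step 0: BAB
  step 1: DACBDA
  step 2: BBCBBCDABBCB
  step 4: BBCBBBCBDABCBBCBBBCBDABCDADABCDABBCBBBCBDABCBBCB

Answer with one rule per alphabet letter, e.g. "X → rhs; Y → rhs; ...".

  step 1 ⇒ step 2: DACBDA ⇒ BB·CB·BC·DA·BB·CB
    A ↦ CB
    B ↦ DA
    C ↦ BC
    D ↦ BB

A->CB, B->DA, C->BC, D->BB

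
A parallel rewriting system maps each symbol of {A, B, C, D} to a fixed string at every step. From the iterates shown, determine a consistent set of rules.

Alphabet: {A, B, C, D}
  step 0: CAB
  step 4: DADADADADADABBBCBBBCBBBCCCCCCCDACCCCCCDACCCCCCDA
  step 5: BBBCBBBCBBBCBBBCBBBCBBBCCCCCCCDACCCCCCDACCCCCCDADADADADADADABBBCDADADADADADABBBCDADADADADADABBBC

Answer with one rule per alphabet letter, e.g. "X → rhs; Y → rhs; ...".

A->BC, B->CC, C->DA, D->BB

  step 4 ⇒ step 5: DADADADADADABBBCBBBCBBBCCCCCCCDACCCCCCDACCCCCCDA ⇒ BB·BC·BB·BC·BB·BC·BB·BC·BB·BC·BB·BC·CC·CC·CC·DA·CC·CC·CC·DA·CC·CC·CC·DA·DA·DA·DA·DA·DA·DA·BB·BC·DA·DA·DA·DA·DA·DA·BB·BC·DA·DA·DA·DA·DA·DA·BB·BC
    A ↦ BC
    B ↦ CC
    C ↦ DA
    D ↦ BB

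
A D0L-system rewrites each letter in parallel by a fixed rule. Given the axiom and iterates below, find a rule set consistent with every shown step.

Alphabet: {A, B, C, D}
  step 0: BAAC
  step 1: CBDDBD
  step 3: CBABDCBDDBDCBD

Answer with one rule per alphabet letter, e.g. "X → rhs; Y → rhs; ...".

A->D, B->CB, C->BD, D->A

  step 0 ⇒ step 1: BAAC ⇒ CB·D·D·BD
    A ↦ D
    B ↦ CB
    C ↦ BD
    D ↦ A  (constrained at step 1)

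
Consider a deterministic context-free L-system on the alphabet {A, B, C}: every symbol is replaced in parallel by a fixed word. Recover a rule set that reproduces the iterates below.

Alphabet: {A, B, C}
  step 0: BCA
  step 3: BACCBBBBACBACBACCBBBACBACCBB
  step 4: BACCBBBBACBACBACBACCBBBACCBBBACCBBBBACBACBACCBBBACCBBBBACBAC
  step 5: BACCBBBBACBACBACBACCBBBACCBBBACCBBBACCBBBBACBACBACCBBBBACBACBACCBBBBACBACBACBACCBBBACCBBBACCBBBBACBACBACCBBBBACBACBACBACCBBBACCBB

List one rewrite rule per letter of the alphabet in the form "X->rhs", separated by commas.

  step 4 ⇒ step 5: BACCBBBBACBACBACBACCBBBACCBBBACCBBBBACBACBACCBBBACCBBBBACBAC ⇒ BAC·CB·B·B·BAC·BAC·BAC·BAC·CB·B·BAC·CB·B·BAC·CB·B·BAC·CB·B·B·BAC·BAC·BAC·CB·B·B·BAC·BAC·BAC·CB·B·B·BAC·BAC·BAC·BAC·CB·B·BAC·CB·B·BAC·CB·B·B·BAC·BAC·BAC·CB·B·B·BAC·BAC·BAC·BAC·CB·B·BAC·CB·B
    A ↦ CB
    B ↦ BAC
    C ↦ B

A->CB, B->BAC, C->B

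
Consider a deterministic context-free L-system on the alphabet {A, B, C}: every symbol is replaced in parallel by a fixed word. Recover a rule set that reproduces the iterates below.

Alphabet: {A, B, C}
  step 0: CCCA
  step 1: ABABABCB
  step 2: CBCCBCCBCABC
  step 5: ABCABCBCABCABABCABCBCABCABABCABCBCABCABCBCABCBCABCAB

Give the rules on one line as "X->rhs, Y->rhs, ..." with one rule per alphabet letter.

A->CB, B->C, C->AB

  step 1 ⇒ step 2: ABABABCB ⇒ CB·C·CB·C·CB·C·AB·C
    A ↦ CB
    B ↦ C
    C ↦ AB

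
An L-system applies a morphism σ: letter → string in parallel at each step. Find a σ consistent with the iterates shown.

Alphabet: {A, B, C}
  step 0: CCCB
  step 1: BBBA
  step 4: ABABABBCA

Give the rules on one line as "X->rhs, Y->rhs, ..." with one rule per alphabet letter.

A->BC, B->A, C->B

  step 0 ⇒ step 1: CCCB ⇒ B·B·B·A
    B ↦ A
    C ↦ B
    A ↦ BC  (constrained at step 1)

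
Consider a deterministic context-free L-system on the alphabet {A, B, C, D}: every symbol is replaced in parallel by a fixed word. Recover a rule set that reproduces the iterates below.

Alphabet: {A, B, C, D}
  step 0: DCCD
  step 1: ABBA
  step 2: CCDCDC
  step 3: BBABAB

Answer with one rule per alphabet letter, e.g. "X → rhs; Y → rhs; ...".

  step 2 ⇒ step 3: CCDCDC ⇒ B·B·A·B·A·B
    C ↦ B
    D ↦ A
  step 1 ⇒ step 2: ABBA ⇒ C·CD·CD·C
    A ↦ C
  step 1 ⇒ step 2: ABBA ⇒ C·CD·CD·C
    B ↦ CD

A->C, B->CD, C->B, D->A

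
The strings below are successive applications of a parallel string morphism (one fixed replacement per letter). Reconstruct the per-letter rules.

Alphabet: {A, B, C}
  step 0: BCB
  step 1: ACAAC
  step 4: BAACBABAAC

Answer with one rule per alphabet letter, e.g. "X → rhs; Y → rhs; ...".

A->B, B->AC, C->A

  step 0 ⇒ step 1: BCB ⇒ AC·A·AC
    B ↦ AC
    C ↦ A
    A ↦ B  (constrained at step 1)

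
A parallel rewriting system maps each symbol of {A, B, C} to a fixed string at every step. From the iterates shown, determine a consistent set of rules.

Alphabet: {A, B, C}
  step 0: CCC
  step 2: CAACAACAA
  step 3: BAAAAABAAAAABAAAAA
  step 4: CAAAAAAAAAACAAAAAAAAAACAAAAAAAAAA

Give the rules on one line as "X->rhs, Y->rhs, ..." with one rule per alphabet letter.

A->AA, B->C, C->BA

  step 3 ⇒ step 4: BAAAAABAAAAABAAAAA ⇒ C·AA·AA·AA·AA·AA·C·AA·AA·AA·AA·AA·C·AA·AA·AA·AA·AA
    A ↦ AA
    B ↦ C
  step 2 ⇒ step 3: CAACAACAA ⇒ BA·AA·AA·BA·AA·AA·BA·AA·AA
    C ↦ BA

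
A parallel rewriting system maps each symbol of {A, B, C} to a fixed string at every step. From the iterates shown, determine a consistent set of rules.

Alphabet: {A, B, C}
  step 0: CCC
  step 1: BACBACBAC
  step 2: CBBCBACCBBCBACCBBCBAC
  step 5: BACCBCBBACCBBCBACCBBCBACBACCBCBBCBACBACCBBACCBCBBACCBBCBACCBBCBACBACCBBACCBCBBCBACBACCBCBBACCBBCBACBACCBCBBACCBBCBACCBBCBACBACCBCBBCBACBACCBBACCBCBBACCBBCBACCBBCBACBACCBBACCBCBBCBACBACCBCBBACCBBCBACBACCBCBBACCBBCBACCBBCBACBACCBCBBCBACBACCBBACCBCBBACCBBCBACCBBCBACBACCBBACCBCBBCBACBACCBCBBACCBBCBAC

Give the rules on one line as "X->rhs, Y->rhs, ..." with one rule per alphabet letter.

A->BC, B->CB, C->BAC

  step 1 ⇒ step 2: BACBACBAC ⇒ CB·BC·BAC·CB·BC·BAC·CB·BC·BAC
    A ↦ BC
    B ↦ CB
    C ↦ BAC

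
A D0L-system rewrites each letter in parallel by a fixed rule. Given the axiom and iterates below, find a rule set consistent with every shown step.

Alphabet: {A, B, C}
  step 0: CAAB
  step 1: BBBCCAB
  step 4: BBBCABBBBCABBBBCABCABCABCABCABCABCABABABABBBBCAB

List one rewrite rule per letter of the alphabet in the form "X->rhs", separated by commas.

A->C, B->AB, C->BBB

  step 0 ⇒ step 1: CAAB ⇒ BBB·C·C·AB
    A ↦ C
    B ↦ AB
    C ↦ BBB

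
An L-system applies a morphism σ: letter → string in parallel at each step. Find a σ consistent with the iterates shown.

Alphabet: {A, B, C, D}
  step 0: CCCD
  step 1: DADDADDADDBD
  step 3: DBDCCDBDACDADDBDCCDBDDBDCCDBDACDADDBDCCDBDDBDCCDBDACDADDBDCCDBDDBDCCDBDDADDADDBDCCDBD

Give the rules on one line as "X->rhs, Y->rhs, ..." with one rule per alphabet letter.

A->AC, B->CC, C->DAD, D->DBD

  step 0 ⇒ step 1: CCCD ⇒ DAD·DAD·DAD·DBD
    C ↦ DAD
    D ↦ DBD
    A ↦ AC  (constrained at step 1)
    B ↦ CC  (constrained at step 1)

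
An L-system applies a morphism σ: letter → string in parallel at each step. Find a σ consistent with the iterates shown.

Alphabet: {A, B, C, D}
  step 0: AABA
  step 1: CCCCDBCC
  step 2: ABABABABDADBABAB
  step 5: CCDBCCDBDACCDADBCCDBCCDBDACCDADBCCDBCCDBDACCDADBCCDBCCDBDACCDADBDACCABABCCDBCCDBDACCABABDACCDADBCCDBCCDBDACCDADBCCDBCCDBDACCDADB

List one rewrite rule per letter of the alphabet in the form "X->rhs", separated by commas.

A->CC, B->DB, C->AB, D->DA

  step 1 ⇒ step 2: CCCCDBCC ⇒ AB·AB·AB·AB·DA·DB·AB·AB
    B ↦ DB
    C ↦ AB
    D ↦ DA
  step 0 ⇒ step 1: AABA ⇒ CC·CC·DB·CC
    A ↦ CC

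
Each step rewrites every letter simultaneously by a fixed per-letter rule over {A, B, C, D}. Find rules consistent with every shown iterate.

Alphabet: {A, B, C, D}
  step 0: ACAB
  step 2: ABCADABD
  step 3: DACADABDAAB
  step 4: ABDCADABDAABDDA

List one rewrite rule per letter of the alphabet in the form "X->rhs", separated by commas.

  step 3 ⇒ step 4: DACADABDAAB ⇒ AB·D·CA·D·AB·D·A·AB·D·D·A
    A ↦ D
    B ↦ A
    C ↦ CA
    D ↦ AB

A->D, B->A, C->CA, D->AB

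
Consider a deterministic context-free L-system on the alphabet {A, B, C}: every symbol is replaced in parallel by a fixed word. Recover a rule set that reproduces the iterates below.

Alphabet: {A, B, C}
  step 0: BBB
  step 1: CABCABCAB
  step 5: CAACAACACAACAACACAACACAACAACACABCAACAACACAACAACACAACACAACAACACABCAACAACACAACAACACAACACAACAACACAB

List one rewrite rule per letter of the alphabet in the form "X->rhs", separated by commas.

  step 0 ⇒ step 1: BBB ⇒ CAB·CAB·CAB
    B ↦ CAB
    A ↦ CA  (constrained at step 1)
    C ↦ A  (constrained at step 1)

A->CA, B->CAB, C->A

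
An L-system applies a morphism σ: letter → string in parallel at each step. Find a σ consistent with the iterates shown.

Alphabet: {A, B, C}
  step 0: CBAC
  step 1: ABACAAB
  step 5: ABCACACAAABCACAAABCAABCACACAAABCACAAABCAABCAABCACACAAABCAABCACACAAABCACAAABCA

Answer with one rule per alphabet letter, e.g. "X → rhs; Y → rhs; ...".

A->CA, B->A, C->AB

  step 0 ⇒ step 1: CBAC ⇒ AB·A·CA·AB
    A ↦ CA
    B ↦ A
    C ↦ AB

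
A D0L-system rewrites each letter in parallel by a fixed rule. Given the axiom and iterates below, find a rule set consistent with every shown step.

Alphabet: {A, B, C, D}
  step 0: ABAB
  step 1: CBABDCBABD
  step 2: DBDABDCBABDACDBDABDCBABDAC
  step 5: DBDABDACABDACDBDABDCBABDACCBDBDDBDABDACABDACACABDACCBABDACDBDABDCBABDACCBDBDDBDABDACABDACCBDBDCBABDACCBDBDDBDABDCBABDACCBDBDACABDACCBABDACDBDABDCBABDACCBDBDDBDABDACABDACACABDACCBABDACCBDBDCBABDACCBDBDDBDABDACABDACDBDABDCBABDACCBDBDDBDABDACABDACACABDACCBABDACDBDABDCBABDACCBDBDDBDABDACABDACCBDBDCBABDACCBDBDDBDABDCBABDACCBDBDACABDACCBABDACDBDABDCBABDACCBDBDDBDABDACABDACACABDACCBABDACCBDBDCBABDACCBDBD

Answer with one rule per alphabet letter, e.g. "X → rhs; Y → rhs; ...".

  step 1 ⇒ step 2: CBABDCBABD ⇒ DBD·ABD·CB·ABD·AC·DBD·ABD·CB·ABD·AC
    A ↦ CB
    B ↦ ABD
    C ↦ DBD
    D ↦ AC

A->CB, B->ABD, C->DBD, D->AC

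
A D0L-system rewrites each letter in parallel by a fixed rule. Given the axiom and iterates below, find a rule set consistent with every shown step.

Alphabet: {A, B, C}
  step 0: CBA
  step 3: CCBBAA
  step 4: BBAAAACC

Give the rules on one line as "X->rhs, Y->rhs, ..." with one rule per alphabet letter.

  step 3 ⇒ step 4: CCBBAA ⇒ B·B·AA·AA·C·C
    A ↦ C
    B ↦ AA
    C ↦ B

A->C, B->AA, C->B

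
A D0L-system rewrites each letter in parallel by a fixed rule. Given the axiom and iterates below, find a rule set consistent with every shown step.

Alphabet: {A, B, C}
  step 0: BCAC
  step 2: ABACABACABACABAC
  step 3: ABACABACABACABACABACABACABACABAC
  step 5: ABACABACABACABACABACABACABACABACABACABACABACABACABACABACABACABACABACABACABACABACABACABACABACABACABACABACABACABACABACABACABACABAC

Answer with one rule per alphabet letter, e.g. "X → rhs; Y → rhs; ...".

  step 2 ⇒ step 3: ABACABACABACABAC ⇒ AB·AC·AB·AC·AB·AC·AB·AC·AB·AC·AB·AC·AB·AC·AB·AC
    A ↦ AB
    B ↦ AC
    C ↦ AC

A->AB, B->AC, C->AC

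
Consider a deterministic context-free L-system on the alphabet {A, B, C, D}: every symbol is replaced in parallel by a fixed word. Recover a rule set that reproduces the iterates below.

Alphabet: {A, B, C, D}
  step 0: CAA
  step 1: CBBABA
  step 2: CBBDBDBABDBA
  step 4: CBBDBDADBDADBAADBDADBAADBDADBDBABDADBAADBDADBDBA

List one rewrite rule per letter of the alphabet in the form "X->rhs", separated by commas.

  step 1 ⇒ step 2: CBBABA ⇒ CB·BD·BD·BA·BD·BA
    A ↦ BA
    B ↦ BD
    C ↦ CB
    D ↦ AD  (constrained at step 2)

A->BA, B->BD, C->CB, D->AD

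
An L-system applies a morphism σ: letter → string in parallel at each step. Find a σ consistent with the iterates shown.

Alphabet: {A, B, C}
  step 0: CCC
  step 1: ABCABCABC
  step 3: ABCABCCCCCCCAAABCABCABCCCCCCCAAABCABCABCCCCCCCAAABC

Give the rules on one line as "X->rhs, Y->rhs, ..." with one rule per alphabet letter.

A->CC, B->AA, C->ABC

  step 0 ⇒ step 1: CCC ⇒ ABC·ABC·ABC
    C ↦ ABC
    A ↦ CC  (constrained at step 1)
    B ↦ AA  (constrained at step 1)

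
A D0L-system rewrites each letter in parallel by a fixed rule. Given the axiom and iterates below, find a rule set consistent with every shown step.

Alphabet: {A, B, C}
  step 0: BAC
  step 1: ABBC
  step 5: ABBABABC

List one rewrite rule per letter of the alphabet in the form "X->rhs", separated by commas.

A->B, B->A, C->BC

  step 0 ⇒ step 1: BAC ⇒ A·B·BC
    A ↦ B
    B ↦ A
    C ↦ BC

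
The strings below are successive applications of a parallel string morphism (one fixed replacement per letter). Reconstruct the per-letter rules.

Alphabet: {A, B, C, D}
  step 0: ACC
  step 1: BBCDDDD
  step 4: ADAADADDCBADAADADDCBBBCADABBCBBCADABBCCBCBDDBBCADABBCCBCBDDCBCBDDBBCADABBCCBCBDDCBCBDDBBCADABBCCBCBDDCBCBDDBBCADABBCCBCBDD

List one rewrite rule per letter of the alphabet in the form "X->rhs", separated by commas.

  step 0 ⇒ step 1: ACC ⇒ BBC·DD·DD
    A ↦ BBC
    C ↦ DD
    B ↦ CB  (constrained at step 1)
    D ↦ ADA  (constrained at step 1)

A->BBC, B->CB, C->DD, D->ADA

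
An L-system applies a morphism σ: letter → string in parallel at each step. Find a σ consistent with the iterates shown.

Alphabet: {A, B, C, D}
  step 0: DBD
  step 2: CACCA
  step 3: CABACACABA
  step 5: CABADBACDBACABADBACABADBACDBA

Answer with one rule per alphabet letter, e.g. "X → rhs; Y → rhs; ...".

  step 2 ⇒ step 3: CACCA ⇒ CA·BA·CA·CA·BA
    A ↦ BA
    C ↦ CA
    B ↦ D  (constrained at step 0)
    D ↦ C  (constrained at step 0)

A->BA, B->D, C->CA, D->C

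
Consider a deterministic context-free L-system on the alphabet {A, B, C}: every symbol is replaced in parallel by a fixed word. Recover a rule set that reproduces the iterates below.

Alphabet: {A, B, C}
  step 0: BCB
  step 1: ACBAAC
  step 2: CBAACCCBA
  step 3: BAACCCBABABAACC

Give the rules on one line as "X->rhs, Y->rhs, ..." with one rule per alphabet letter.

  step 2 ⇒ step 3: CBAACCCBA ⇒ BA·AC·C·C·BA·BA·BA·AC·C
    A ↦ C
    B ↦ AC
    C ↦ BA

A->C, B->AC, C->BA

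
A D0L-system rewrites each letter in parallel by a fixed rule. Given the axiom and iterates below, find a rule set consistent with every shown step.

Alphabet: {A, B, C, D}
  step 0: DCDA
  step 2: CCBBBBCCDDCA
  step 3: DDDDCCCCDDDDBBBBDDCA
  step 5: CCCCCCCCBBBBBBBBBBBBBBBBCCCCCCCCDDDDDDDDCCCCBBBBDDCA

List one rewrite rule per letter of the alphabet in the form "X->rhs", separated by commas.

A->CA, B->C, C->DD, D->BB

  step 2 ⇒ step 3: CCBBBBCCDDCA ⇒ DD·DD·C·C·C·C·DD·DD·BB·BB·DD·CA
    A ↦ CA
    B ↦ C
    C ↦ DD
    D ↦ BB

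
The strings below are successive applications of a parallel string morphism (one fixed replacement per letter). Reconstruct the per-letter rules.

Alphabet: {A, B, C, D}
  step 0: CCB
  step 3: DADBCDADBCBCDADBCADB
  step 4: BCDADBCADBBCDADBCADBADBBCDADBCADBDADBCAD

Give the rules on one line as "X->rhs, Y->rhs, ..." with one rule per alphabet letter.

  step 3 ⇒ step 4: DADBCDADBCBCDADBCADB ⇒ BC·DAD·BC·AD·B·BC·DAD·BC·AD·B·AD·B·BC·DAD·BC·AD·B·DAD·BC·AD
    A ↦ DAD
    B ↦ AD
    C ↦ B
    D ↦ BC

A->DAD, B->AD, C->B, D->BC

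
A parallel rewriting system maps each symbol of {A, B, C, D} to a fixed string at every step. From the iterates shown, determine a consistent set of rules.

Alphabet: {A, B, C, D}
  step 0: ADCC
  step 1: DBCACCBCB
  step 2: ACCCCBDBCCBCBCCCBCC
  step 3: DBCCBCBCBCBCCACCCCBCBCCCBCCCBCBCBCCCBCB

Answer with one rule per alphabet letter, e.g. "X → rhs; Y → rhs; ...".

  step 2 ⇒ step 3: ACCCCBDBCCBCBCCCBCC ⇒ DBC·CB·CB·CB·CB·CC·AC·CC·CB·CB·CC·CB·CC·CB·CB·CB·CC·CB·CB
    A ↦ DBC
    B ↦ CC
    C ↦ CB
    D ↦ AC

A->DBC, B->CC, C->CB, D->AC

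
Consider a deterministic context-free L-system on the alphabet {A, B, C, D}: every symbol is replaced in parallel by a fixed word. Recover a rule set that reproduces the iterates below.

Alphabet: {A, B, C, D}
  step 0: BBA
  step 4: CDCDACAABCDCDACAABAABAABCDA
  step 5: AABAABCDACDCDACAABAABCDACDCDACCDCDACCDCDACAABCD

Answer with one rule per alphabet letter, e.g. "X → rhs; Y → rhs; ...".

A->CD, B->AC, C->A, D->AB

  step 4 ⇒ step 5: CDCDACAABCDCDACAABAABAABCDA ⇒ A·AB·A·AB·CD·A·CD·CD·AC·A·AB·A·AB·CD·A·CD·CD·AC·CD·CD·AC·CD·CD·AC·A·AB·CD
    A ↦ CD
    B ↦ AC
    C ↦ A
    D ↦ AB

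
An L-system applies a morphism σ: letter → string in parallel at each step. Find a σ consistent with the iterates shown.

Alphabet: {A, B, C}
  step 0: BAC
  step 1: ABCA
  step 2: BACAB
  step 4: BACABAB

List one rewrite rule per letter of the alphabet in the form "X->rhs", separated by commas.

  step 1 ⇒ step 2: ABCA ⇒ B·A·CA·B
    A ↦ B
    B ↦ A
    C ↦ CA

A->B, B->A, C->CA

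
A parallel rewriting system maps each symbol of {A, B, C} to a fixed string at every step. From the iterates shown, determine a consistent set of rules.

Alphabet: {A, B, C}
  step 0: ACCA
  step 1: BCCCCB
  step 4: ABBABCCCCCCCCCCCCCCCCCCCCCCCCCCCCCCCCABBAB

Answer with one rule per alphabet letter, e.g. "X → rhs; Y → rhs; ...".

A->B, B->AB, C->CC

  step 0 ⇒ step 1: ACCA ⇒ B·CC·CC·B
    A ↦ B
    C ↦ CC
    B ↦ AB  (constrained at step 1)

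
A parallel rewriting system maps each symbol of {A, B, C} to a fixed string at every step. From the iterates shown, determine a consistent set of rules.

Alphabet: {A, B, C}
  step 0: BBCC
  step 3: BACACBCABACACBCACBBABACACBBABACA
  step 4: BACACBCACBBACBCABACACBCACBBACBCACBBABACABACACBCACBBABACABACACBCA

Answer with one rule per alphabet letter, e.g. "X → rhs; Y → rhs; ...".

  step 3 ⇒ step 4: BACACBCABACACBCACBBABACACBBABACA ⇒ BA·CA·CB·CA·CB·BA·CB·CA·BA·CA·CB·CA·CB·BA·CB·CA·CB·BA·BA·CA·BA·CA·CB·CA·CB·BA·BA·CA·BA·CA·CB·CA
    A ↦ CA
    B ↦ BA
    C ↦ CB

A->CA, B->BA, C->CB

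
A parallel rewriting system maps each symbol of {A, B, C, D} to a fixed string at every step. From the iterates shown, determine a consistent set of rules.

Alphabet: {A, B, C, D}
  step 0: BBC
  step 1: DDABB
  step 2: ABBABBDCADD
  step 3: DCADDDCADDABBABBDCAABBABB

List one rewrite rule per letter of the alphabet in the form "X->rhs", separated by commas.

A->DCA, B->D, C->ABB, D->ABB

  step 2 ⇒ step 3: ABBABBDCADD ⇒ DCA·D·D·DCA·D·D·ABB·ABB·DCA·ABB·ABB
    A ↦ DCA
    B ↦ D
    C ↦ ABB
    D ↦ ABB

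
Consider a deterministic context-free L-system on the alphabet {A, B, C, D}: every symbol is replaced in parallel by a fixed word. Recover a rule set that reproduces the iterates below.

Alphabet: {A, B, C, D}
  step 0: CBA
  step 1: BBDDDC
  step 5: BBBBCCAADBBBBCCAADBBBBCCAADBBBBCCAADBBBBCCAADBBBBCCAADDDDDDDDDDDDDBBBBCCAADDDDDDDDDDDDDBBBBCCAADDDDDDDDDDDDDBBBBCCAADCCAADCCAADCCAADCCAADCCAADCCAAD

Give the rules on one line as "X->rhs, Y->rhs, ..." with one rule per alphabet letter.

  step 0 ⇒ step 1: CBA ⇒ BB·DDD·C
    A ↦ C
    B ↦ DDD
    C ↦ BB
    D ↦ AAD  (constrained at step 1)

A->C, B->DDD, C->BB, D->AAD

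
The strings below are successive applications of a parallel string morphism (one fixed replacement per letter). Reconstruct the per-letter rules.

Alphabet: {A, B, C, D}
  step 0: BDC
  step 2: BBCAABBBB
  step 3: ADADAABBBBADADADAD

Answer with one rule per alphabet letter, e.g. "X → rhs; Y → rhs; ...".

A->BB, B->AD, C->AA, D->C

  step 2 ⇒ step 3: BBCAABBBB ⇒ AD·AD·AA·BB·BB·AD·AD·AD·AD
    A ↦ BB
    B ↦ AD
    C ↦ AA
    D ↦ C  (constrained at step 0)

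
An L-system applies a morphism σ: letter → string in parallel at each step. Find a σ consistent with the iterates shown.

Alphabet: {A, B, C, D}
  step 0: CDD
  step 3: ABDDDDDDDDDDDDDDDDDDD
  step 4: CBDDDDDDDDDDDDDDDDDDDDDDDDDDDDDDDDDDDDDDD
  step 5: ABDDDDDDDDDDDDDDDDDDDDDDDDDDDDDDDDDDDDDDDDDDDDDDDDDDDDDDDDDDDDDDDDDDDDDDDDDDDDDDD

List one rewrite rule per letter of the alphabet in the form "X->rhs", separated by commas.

A->CB, B->D, C->AB, D->DD

  step 4 ⇒ step 5: CBDDDDDDDDDDDDDDDDDDDDDDDDDDDDDDDDDDDDDDD ⇒ AB·D·DD·DD·DD·DD·DD·DD·DD·DD·DD·DD·DD·DD·DD·DD·DD·DD·DD·DD·DD·DD·DD·DD·DD·DD·DD·DD·DD·DD·DD·DD·DD·DD·DD·DD·DD·DD·DD·DD·DD
    B ↦ D
    C ↦ AB
    D ↦ DD
  step 3 ⇒ step 4: ABDDDDDDDDDDDDDDDDDDD ⇒ CB·D·DD·DD·DD·DD·DD·DD·DD·DD·DD·DD·DD·DD·DD·DD·DD·DD·DD·DD·DD
    A ↦ CB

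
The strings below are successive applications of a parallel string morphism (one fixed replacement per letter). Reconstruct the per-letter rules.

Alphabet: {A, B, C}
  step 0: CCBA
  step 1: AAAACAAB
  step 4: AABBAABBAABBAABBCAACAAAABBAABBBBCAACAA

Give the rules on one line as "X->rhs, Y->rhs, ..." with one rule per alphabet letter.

A->B, B->CAA, C->AA

  step 0 ⇒ step 1: CCBA ⇒ AA·AA·CAA·B
    A ↦ B
    B ↦ CAA
    C ↦ AA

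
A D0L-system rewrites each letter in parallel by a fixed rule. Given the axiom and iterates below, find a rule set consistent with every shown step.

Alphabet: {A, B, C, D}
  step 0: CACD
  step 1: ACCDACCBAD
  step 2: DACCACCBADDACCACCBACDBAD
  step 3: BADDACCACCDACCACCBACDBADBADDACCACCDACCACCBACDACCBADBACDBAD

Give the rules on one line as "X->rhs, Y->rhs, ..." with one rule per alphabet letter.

  step 2 ⇒ step 3: DACCACCBADDACCACCBACDBAD ⇒ BAD·D·ACC·ACC·D·ACC·ACC·BAC·D·BAD·BAD·D·ACC·ACC·D·ACC·ACC·BAC·D·ACC·BAD·BAC·D·BAD
    A ↦ D
    B ↦ BAC
    C ↦ ACC
    D ↦ BAD

A->D, B->BAC, C->ACC, D->BAD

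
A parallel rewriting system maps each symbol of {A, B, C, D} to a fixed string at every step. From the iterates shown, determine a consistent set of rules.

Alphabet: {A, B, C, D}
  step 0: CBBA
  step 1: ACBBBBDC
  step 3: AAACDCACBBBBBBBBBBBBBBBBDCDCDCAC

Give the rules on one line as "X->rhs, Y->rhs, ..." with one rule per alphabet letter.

A->DC, B->BB, C->AC, D->AA

  step 0 ⇒ step 1: CBBA ⇒ AC·BB·BB·DC
    A ↦ DC
    B ↦ BB
    C ↦ AC
    D ↦ AA  (constrained at step 1)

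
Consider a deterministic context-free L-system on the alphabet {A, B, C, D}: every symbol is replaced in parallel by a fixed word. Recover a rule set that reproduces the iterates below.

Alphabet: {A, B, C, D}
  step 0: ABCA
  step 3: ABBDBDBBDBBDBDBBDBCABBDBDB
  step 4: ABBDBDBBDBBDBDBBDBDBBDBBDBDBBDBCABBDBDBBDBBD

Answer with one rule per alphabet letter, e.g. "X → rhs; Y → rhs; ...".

A->AB, B->BD, C->BC, D->B

  step 3 ⇒ step 4: ABBDBDBBDBBDBDBBDBCABBDBDB ⇒ AB·BD·BD·B·BD·B·BD·BD·B·BD·BD·B·BD·B·BD·BD·B·BD·BC·AB·BD·BD·B·BD·B·BD
    A ↦ AB
    B ↦ BD
    C ↦ BC
    D ↦ B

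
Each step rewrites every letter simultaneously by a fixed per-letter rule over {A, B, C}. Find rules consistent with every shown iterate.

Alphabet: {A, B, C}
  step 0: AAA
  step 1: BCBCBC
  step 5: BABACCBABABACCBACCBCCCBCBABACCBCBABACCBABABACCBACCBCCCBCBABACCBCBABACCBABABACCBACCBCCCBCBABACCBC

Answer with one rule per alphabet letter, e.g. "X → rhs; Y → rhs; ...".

  step 0 ⇒ step 1: AAA ⇒ BC·BC·BC
    A ↦ BC
    B ↦ CC  (constrained at step 1)
    C ↦ BA  (constrained at step 1)

A->BC, B->CC, C->BA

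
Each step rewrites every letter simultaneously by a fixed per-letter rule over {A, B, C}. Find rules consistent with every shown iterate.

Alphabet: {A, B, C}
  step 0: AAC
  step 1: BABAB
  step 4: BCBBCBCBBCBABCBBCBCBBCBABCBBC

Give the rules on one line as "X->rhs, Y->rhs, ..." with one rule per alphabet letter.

  step 0 ⇒ step 1: AAC ⇒ BA·BA·B
    A ↦ BA
    C ↦ B
    B ↦ BC  (constrained at step 1)

A->BA, B->BC, C->B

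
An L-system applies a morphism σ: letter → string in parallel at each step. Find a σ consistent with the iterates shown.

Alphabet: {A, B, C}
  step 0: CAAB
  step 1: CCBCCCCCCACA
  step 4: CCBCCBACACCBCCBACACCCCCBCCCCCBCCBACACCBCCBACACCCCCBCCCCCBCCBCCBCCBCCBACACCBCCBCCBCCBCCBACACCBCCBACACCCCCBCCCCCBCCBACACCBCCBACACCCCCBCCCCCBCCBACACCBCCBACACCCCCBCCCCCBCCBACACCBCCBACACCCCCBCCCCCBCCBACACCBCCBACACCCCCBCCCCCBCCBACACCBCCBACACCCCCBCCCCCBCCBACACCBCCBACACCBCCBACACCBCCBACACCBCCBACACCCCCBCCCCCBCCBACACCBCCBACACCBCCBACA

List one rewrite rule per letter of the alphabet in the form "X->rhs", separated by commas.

  step 0 ⇒ step 1: CAAB ⇒ CCB·CCC·CCC·ACA
    A ↦ CCC
    B ↦ ACA
    C ↦ CCB

A->CCC, B->ACA, C->CCB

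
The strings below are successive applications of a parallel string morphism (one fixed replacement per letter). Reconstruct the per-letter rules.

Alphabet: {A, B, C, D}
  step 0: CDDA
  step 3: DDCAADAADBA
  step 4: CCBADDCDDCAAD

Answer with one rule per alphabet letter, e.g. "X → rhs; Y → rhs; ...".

  step 3 ⇒ step 4: DDCAADAADBA ⇒ C·C·BA·D·D·C·D·D·C·AA·D
    A ↦ D
    B ↦ AA
    C ↦ BA
    D ↦ C

A->D, B->AA, C->BA, D->C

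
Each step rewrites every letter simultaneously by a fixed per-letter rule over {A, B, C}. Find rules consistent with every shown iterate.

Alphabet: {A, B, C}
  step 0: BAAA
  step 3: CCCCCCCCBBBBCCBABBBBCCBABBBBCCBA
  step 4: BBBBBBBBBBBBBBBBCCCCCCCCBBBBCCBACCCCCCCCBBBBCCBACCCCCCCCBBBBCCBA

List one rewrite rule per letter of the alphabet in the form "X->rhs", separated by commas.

A->BA, B->CC, C->BB

  step 3 ⇒ step 4: CCCCCCCCBBBBCCBABBBBCCBABBBBCCBA ⇒ BB·BB·BB·BB·BB·BB·BB·BB·CC·CC·CC·CC·BB·BB·CC·BA·CC·CC·CC·CC·BB·BB·CC·BA·CC·CC·CC·CC·BB·BB·CC·BA
    A ↦ BA
    B ↦ CC
    C ↦ BB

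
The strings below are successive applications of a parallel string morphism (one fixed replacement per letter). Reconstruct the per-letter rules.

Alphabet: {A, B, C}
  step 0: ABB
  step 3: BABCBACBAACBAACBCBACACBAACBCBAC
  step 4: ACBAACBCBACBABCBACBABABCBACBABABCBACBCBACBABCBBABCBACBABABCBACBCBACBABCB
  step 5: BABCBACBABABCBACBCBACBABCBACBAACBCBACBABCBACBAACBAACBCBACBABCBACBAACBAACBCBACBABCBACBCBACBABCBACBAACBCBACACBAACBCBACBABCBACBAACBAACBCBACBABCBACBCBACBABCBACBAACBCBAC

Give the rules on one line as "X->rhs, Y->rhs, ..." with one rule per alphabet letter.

  step 4 ⇒ step 5: ACBAACBCBACBABCBACBABABCBACBABABCBACBCBACBABCBBABCBACBABABCBACBCBACBABCB ⇒ BA·BCB·AC·BA·BA·BCB·AC·BCB·AC·BA·BCB·AC·BA·AC·BCB·AC·BA·BCB·AC·BA·AC·BA·AC·BCB·AC·BA·BCB·AC·BA·AC·BA·AC·BCB·AC·BA·BCB·AC·BCB·AC·BA·BCB·AC·BA·AC·BCB·AC·AC·BA·AC·BCB·AC·BA·BCB·AC·BA·AC·BA·AC·BCB·AC·BA·BCB·AC·BCB·AC·BA·BCB·AC·BA·AC·BCB·AC
    A ↦ BA
    B ↦ AC
    C ↦ BCB

A->BA, B->AC, C->BCB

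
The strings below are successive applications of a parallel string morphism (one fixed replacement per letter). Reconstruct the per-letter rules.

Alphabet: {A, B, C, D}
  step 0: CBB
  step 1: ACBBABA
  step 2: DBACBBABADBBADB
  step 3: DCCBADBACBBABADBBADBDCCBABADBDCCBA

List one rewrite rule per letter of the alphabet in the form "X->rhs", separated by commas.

  step 2 ⇒ step 3: DBACBBABADBBADB ⇒ DCC·BA·DB·ACB·BA·BA·DB·BA·DB·DCC·BA·BA·DB·DCC·BA
    A ↦ DB
    B ↦ BA
    C ↦ ACB
    D ↦ DCC

A->DB, B->BA, C->ACB, D->DCC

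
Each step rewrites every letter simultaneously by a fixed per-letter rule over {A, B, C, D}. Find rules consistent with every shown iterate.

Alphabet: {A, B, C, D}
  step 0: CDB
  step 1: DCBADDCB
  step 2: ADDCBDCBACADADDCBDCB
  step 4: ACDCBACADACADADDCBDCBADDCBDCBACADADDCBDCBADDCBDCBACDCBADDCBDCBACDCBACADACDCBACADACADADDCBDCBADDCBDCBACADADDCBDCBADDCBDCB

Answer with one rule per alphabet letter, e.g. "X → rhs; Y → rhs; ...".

A->AC, B->DCB, C->DCB, D->AD

  step 1 ⇒ step 2: DCBADDCB ⇒ AD·DCB·DCB·AC·AD·AD·DCB·DCB
    A ↦ AC
    B ↦ DCB
    C ↦ DCB
    D ↦ AD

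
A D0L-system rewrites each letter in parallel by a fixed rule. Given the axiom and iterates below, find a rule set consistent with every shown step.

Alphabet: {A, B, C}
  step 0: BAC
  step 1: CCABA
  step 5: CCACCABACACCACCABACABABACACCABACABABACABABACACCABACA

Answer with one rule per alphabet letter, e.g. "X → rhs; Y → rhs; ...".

  step 0 ⇒ step 1: BAC ⇒ C·CA·BA
    A ↦ CA
    B ↦ C
    C ↦ BA

A->CA, B->C, C->BA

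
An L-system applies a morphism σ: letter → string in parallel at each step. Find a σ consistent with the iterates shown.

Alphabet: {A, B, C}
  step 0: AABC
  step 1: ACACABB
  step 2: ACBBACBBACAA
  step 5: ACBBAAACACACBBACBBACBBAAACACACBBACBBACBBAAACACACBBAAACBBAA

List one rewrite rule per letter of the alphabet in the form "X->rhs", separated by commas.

A->AC, B->A, C->BB

  step 1 ⇒ step 2: ACACABB ⇒ AC·BB·AC·BB·AC·A·A
    A ↦ AC
    B ↦ A
    C ↦ BB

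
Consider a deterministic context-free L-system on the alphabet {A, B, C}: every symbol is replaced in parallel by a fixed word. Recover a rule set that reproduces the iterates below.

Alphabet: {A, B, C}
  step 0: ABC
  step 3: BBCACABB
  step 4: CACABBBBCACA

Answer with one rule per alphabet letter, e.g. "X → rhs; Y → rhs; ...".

A->B, B->CA, C->B

  step 3 ⇒ step 4: BBCACABB ⇒ CA·CA·B·B·B·B·CA·CA
    A ↦ B
    B ↦ CA
    C ↦ B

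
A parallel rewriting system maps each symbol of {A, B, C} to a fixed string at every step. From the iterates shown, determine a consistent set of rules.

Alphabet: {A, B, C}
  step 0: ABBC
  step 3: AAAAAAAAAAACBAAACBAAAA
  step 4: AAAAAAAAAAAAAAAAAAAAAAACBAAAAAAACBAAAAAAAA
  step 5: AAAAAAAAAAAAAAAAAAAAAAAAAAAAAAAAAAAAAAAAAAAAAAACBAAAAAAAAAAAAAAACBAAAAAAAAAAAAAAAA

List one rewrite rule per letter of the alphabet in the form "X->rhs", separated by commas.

  step 4 ⇒ step 5: AAAAAAAAAAAAAAAAAAAAAAACBAAAAAAACBAAAAAAAA ⇒ AA·AA·AA·AA·AA·AA·AA·AA·AA·AA·AA·AA·AA·AA·AA·AA·AA·AA·AA·AA·AA·AA·AA·A·CB·AA·AA·AA·AA·AA·AA·AA·A·CB·AA·AA·AA·AA·AA·AA·AA·AA
    A ↦ AA
    B ↦ CB
    C ↦ A

A->AA, B->CB, C->A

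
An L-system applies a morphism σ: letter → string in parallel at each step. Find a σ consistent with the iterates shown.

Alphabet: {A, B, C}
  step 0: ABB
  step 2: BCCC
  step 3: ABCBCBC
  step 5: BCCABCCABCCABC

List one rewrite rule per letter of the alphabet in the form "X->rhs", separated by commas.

A->C, B->A, C->BC

  step 2 ⇒ step 3: BCCC ⇒ A·BC·BC·BC
    B ↦ A
    C ↦ BC
    A ↦ C  (constrained at step 0)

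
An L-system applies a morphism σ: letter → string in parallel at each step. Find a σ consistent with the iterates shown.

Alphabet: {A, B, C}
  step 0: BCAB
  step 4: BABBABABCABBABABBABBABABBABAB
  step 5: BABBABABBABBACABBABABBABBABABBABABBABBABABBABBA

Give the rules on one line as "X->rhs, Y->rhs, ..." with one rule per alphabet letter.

  step 4 ⇒ step 5: BABBABABCABBABABBABBABABBABAB ⇒ BA·B·BA·BA·B·BA·B·BA·CA·B·BA·BA·B·BA·B·BA·BA·B·BA·BA·B·BA·B·BA·BA·B·BA·B·BA
    A ↦ B
    B ↦ BA
    C ↦ CA

A->B, B->BA, C->CA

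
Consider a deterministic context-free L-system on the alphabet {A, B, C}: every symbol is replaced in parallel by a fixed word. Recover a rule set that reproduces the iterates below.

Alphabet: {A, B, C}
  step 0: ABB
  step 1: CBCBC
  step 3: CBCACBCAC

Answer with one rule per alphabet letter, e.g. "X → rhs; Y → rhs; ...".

A->C, B->BC, C->A

  step 0 ⇒ step 1: ABB ⇒ C·BC·BC
    A ↦ C
    B ↦ BC
    C ↦ A  (constrained at step 1)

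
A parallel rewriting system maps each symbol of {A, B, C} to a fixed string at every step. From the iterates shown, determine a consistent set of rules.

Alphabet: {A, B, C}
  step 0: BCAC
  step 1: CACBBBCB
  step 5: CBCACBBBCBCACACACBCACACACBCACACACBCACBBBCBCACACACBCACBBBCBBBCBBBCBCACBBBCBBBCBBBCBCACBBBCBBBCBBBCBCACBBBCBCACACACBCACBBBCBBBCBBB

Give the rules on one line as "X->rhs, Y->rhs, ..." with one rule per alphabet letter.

  step 0 ⇒ step 1: BCAC ⇒ CA·CB·BB·CB
    A ↦ BB
    B ↦ CA
    C ↦ CB

A->BB, B->CA, C->CB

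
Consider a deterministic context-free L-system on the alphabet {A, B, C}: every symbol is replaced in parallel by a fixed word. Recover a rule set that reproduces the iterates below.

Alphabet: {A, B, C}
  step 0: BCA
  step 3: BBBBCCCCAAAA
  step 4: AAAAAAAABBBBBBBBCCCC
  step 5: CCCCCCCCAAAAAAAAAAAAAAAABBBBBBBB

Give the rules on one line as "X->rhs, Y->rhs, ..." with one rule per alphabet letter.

A->C, B->AA, C->BB

  step 4 ⇒ step 5: AAAAAAAABBBBBBBBCCCC ⇒ C·C·C·C·C·C·C·C·AA·AA·AA·AA·AA·AA·AA·AA·BB·BB·BB·BB
    A ↦ C
    B ↦ AA
    C ↦ BB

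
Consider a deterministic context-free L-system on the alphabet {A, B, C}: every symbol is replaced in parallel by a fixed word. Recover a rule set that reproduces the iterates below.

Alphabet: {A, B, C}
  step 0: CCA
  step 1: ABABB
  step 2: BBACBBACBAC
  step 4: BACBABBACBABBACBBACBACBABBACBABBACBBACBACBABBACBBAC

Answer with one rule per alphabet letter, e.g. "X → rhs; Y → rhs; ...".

  step 1 ⇒ step 2: ABABB ⇒ B·BAC·B·BAC·BAC
    A ↦ B
    B ↦ BAC
  step 0 ⇒ step 1: CCA ⇒ AB·AB·B
    C ↦ AB

A->B, B->BAC, C->AB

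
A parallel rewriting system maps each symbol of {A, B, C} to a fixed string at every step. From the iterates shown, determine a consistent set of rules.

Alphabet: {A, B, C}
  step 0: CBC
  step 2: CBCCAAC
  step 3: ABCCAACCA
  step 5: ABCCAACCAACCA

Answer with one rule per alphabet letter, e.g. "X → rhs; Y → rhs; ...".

  step 2 ⇒ step 3: CBCCAAC ⇒ A·BCC·A·A·C·C·A
    A ↦ C
    B ↦ BCC
    C ↦ A

A->C, B->BCC, C->A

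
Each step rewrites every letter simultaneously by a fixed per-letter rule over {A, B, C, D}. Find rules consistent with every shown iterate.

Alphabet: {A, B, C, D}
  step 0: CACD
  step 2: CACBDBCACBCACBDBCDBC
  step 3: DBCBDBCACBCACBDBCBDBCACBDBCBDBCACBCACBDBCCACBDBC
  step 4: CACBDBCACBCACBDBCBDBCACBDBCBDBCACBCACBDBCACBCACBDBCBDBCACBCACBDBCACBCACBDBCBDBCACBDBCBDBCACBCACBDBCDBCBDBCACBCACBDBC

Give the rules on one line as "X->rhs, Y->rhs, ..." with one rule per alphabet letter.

A->B, B->ACB, C->DBC, D->C

  step 3 ⇒ step 4: DBCBDBCACBCACBDBCBDBCACBDBCBDBCACBCACBDBCCACBDBC ⇒ C·ACB·DBC·ACB·C·ACB·DBC·B·DBC·ACB·DBC·B·DBC·ACB·C·ACB·DBC·ACB·C·ACB·DBC·B·DBC·ACB·C·ACB·DBC·ACB·C·ACB·DBC·B·DBC·ACB·DBC·B·DBC·ACB·C·ACB·DBC·DBC·B·DBC·ACB·C·ACB·DBC
    A ↦ B
    B ↦ ACB
    C ↦ DBC
    D ↦ C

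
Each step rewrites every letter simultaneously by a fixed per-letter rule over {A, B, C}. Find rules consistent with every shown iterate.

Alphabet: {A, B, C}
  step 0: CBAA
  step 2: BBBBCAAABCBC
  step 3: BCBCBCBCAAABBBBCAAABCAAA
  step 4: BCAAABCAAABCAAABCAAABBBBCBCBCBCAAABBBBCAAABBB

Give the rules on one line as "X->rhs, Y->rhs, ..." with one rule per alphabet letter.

  step 3 ⇒ step 4: BCBCBCBCAAABBBBCAAABCAAA ⇒ BC·AAA·BC·AAA·BC·AAA·BC·AAA·B·B·B·BC·BC·BC·BC·AAA·B·B·B·BC·AAA·B·B·B
    A ↦ B
    B ↦ BC
    C ↦ AAA

A->B, B->BC, C->AAA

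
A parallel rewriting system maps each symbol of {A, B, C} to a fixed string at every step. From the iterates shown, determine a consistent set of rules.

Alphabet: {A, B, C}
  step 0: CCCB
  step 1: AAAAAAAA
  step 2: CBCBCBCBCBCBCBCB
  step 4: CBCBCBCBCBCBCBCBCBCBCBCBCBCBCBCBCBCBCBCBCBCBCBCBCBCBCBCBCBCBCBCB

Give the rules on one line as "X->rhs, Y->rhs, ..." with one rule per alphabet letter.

  step 1 ⇒ step 2: AAAAAAAA ⇒ CB·CB·CB·CB·CB·CB·CB·CB
    A ↦ CB
  step 0 ⇒ step 1: CCCB ⇒ AA·AA·AA·AA
    B ↦ AA
  step 0 ⇒ step 1: CCCB ⇒ AA·AA·AA·AA
    C ↦ AA

A->CB, B->AA, C->AA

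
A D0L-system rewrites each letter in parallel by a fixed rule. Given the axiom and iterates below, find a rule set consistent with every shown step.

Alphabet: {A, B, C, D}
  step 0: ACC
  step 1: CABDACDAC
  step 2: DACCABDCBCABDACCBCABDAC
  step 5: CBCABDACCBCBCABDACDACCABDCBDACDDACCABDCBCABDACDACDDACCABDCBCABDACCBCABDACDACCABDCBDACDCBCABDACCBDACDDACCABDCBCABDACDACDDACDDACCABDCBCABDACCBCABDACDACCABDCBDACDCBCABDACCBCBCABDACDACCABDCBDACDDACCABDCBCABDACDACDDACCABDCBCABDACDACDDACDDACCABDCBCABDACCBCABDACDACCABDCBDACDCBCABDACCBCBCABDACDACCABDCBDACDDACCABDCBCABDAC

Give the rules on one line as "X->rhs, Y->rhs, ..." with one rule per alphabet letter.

  step 1 ⇒ step 2: CABDACDAC ⇒ DAC·CAB·D·CB·CAB·DAC·CB·CAB·DAC
    A ↦ CAB
    B ↦ D
    C ↦ DAC
    D ↦ CB

A->CAB, B->D, C->DAC, D->CB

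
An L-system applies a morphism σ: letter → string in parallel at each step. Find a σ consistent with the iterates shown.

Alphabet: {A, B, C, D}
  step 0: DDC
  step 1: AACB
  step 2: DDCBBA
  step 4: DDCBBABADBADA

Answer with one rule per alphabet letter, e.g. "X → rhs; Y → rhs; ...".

A->D, B->BA, C->CB, D->A

  step 1 ⇒ step 2: AACB ⇒ D·D·CB·BA
    A ↦ D
    B ↦ BA
    C ↦ CB
  step 0 ⇒ step 1: DDC ⇒ A·A·CB
    D ↦ A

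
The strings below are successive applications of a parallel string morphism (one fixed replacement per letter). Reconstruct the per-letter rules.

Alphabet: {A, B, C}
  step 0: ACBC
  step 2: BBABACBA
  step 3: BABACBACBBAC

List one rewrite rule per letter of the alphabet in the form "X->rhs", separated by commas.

A->C, B->BA, C->B

  step 2 ⇒ step 3: BBABACBA ⇒ BA·BA·C·BA·C·B·BA·C
    A ↦ C
    B ↦ BA
    C ↦ B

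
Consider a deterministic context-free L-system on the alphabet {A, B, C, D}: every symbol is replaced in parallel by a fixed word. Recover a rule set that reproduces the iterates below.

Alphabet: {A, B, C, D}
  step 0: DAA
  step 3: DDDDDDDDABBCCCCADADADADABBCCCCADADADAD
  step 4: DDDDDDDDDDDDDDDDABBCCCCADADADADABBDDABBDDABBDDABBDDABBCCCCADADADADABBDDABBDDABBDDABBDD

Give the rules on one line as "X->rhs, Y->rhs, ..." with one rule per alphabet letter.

  step 3 ⇒ step 4: DDDDDDDDABBCCCCADADADADABBCCCCADADADAD ⇒ DD·DD·DD·DD·DD·DD·DD·DD·ABB·CC·CC·AD·AD·AD·AD·ABB·DD·ABB·DD·ABB·DD·ABB·DD·ABB·CC·CC·AD·AD·AD·AD·ABB·DD·ABB·DD·ABB·DD·ABB·DD
    A ↦ ABB
    B ↦ CC
    C ↦ AD
    D ↦ DD

A->ABB, B->CC, C->AD, D->DD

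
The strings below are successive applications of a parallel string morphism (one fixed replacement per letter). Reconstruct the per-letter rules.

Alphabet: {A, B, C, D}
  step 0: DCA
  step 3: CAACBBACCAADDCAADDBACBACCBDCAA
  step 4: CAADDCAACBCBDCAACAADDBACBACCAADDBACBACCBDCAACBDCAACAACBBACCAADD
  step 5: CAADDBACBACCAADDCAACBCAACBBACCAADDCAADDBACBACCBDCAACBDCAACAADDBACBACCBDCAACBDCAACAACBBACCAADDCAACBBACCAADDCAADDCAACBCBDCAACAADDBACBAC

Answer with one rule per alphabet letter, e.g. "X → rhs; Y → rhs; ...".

A->D, B->CB, C->CAA, D->BAC

  step 4 ⇒ step 5: CAADDCAACBCBDCAACAADDBACBACCAADDBACBACCBDCAACBDCAACAACBBACCAADD ⇒ CAA·D·D·BAC·BAC·CAA·D·D·CAA·CB·CAA·CB·BAC·CAA·D·D·CAA·D·D·BAC·BAC·CB·D·CAA·CB·D·CAA·CAA·D·D·BAC·BAC·CB·D·CAA·CB·D·CAA·CAA·CB·BAC·CAA·D·D·CAA·CB·BAC·CAA·D·D·CAA·D·D·CAA·CB·CB·D·CAA·CAA·D·D·BAC·BAC
    A ↦ D
    B ↦ CB
    C ↦ CAA
    D ↦ BAC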